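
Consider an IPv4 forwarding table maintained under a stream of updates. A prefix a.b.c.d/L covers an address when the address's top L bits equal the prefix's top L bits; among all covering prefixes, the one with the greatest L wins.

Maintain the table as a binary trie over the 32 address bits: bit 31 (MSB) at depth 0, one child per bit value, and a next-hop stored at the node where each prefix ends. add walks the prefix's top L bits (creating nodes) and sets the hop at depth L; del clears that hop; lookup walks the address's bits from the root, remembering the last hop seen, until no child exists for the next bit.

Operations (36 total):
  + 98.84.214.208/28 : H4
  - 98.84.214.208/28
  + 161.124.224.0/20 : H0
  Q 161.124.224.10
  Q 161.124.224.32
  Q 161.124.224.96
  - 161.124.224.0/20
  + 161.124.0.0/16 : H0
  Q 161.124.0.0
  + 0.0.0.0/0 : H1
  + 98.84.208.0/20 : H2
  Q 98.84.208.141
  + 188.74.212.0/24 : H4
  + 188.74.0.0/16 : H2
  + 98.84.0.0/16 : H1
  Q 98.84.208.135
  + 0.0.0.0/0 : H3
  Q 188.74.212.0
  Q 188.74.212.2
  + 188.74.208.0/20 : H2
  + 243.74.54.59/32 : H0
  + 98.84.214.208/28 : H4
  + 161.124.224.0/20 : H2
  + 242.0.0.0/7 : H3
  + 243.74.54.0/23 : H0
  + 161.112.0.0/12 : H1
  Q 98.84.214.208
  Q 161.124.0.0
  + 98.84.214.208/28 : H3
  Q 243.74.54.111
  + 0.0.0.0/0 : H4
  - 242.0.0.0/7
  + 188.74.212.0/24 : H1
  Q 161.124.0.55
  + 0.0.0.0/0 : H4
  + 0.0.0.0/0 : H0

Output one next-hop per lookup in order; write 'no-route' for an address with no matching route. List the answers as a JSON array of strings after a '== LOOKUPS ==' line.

Apply in order:
  add 98.84.214.208/28 -> H4 at depth 28
  - 98.84.214.208/28 clear@28
  add 161.124.224.0/20 -> H0 at depth 20
  ? 161.124.224.10  path d0:-→d1:-→d2:-→d3:-→d4:-→d5:-→d6:-→d7:-→d8:-→d9:-→d10:-→d11:-→d12:-→d13:-→d14:-→d15:-→d16:-→d17:-→d18:-→d19:-→d20:H0  best=H0
  ? 161.124.224.32  path d0:-→d1:-→d2:-→d3:-→d4:-→d5:-→d6:-→d7:-→d8:-→d9:-→d10:-→d11:-→d12:-→d13:-→d14:-→d15:-→d16:-→d17:-→d18:-→d19:-→d20:H0  best=H0
  ? 161.124.224.96  path d0:-→d1:-→d2:-→d3:-→d4:-→d5:-→d6:-→d7:-→d8:-→d9:-→d10:-→d11:-→d12:-→d13:-→d14:-→d15:-→d16:-→d17:-→d18:-→d19:-→d20:H0  best=H0
  - 161.124.224.0/20 clear@20
  add 161.124.0.0/16 -> H0 at depth 16
  ? 161.124.0.0  path d0:-→d1:-→d2:-→d3:-→d4:-→d5:-→d6:-→d7:-→d8:-→d9:-→d10:-→d11:-→d12:-→d13:-→d14:-→d15:-→d16:H0  best=H0
  add 0.0.0.0/0 -> H1 at depth 0
  add 98.84.208.0/20 -> H2 at depth 20
  ? 98.84.208.141  path d0:H1→d1:-→d2:-→d3:-→d4:-→d5:-→d6:-→d7:-→d8:-→d9:-→d10:-→d11:-→d12:-→d13:-→d14:-→d15:-→d16:-→d17:-→d18:-→d19:-→d20:H2→d21:-  best=H2
  add 188.74.212.0/24 -> H4 at depth 24
  add 188.74.0.0/16 -> H2 at depth 16
  add 98.84.0.0/16 -> H1 at depth 16
  ? 98.84.208.135  path d0:H1→d1:-→d2:-→d3:-→d4:-→d5:-→d6:-→d7:-→d8:-→d9:-→d10:-→d11:-→d12:-→d13:-→d14:-→d15:-→d16:H1→d17:-→d18:-→d19:-→d20:H2→d21:-  best=H2
  add 0.0.0.0/0 -> H3 at depth 0
  ? 188.74.212.0  path d0:H3→d1:-→d2:-→d3:-→d4:-→d5:-→d6:-→d7:-→d8:-→d9:-→d10:-→d11:-→d12:-→d13:-→d14:-→d15:-→d16:H2→d17:-→d18:-→d19:-→d20:-→d21:-→d22:-→d23:-→d24:H4  best=H4
  ? 188.74.212.2  path d0:H3→d1:-→d2:-→d3:-→d4:-→d5:-→d6:-→d7:-→d8:-→d9:-→d10:-→d11:-→d12:-→d13:-→d14:-→d15:-→d16:H2→d17:-→d18:-→d19:-→d20:-→d21:-→d22:-→d23:-→d24:H4  best=H4
  add 188.74.208.0/20 -> H2 at depth 20
  add 243.74.54.59/32 -> H0 at depth 32
  add 98.84.214.208/28 -> H4 at depth 28
  add 161.124.224.0/20 -> H2 at depth 20
  add 242.0.0.0/7 -> H3 at depth 7
  add 243.74.54.0/23 -> H0 at depth 23
  add 161.112.0.0/12 -> H1 at depth 12
  ? 98.84.214.208  path d0:H3→d1:-→d2:-→d3:-→d4:-→d5:-→d6:-→d7:-→d8:-→d9:-→d10:-→d11:-→d12:-→d13:-→d14:-→d15:-→d16:H1→d17:-→d18:-→d19:-→d20:H2→d21:-→d22:-→d23:-→d24:-→d25:-→d26:-→d27:-→d28:H4  best=H4
  ? 161.124.0.0  path d0:H3→d1:-→d2:-→d3:-→d4:-→d5:-→d6:-→d7:-→d8:-→d9:-→d10:-→d11:-→d12:H1→d13:-→d14:-→d15:-→d16:H0  best=H0
  add 98.84.214.208/28 -> H3 at depth 28
  ? 243.74.54.111  path d0:H3→d1:-→d2:-→d3:-→d4:-→d5:-→d6:-→d7:H3→d8:-→d9:-→d10:-→d11:-→d12:-→d13:-→d14:-→d15:-→d16:-→d17:-→d18:-→d19:-→d20:-→d21:-→d22:-→d23:H0→d24:-→d25:-  best=H0
  add 0.0.0.0/0 -> H4 at depth 0
  - 242.0.0.0/7 clear@7
  add 188.74.212.0/24 -> H1 at depth 24
  ? 161.124.0.55  path d0:H4→d1:-→d2:-→d3:-→d4:-→d5:-→d6:-→d7:-→d8:-→d9:-→d10:-→d11:-→d12:H1→d13:-→d14:-→d15:-→d16:H0  best=H0
  add 0.0.0.0/0 -> H4 at depth 0
  add 0.0.0.0/0 -> H0 at depth 0

== LOOKUPS ==
["H0","H0","H0","H0","H2","H2","H4","H4","H4","H0","H0","H0"]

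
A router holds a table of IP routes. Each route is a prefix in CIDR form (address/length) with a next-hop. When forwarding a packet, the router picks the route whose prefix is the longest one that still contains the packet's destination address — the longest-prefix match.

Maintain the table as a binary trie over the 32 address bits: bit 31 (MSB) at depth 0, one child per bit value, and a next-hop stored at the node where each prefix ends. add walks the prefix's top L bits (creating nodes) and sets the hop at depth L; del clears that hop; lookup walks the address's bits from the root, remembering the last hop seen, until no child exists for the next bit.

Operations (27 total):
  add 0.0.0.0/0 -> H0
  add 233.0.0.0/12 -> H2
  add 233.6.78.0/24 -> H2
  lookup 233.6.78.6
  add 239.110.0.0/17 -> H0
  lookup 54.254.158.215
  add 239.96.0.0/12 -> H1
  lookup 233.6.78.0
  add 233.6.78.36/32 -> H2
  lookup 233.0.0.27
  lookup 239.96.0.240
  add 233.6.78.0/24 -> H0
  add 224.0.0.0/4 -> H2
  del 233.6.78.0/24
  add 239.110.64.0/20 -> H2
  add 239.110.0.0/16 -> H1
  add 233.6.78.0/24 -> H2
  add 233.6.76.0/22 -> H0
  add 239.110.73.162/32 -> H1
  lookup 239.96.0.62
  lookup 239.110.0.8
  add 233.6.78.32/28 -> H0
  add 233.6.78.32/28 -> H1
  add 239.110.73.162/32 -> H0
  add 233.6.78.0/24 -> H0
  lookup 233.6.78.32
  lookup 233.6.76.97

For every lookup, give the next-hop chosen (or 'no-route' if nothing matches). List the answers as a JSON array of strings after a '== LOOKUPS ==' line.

Apply in order:
  + 0.0.0.0/0 (H0) depth=0
  + 233.0.0.0/12 (H2) depth=12
  + 233.6.78.0/24 (H2) depth=24
  lookup 233.6.78.6: bits 111010010000011001001110 walk d0:H0→d1:-→d2:-→d3:-→d4:-→d5:-→d6:-→d7:-→d8:-→d9:-→d10:-→d11:-→d12:H2→d13:-→d14:-→d15:-→d16:-→d17:-→d18:-→d19:-→d20:-→d21:-→d22:-→d23:-→d24:H2 -> H2
  + 239.110.0.0/17 (H0) depth=17
  lookup 54.254.158.215: bits ε walk d0:H0 -> H0
  + 239.96.0.0/12 (H1) depth=12
  lookup 233.6.78.0: bits 111010010000011001001110 walk d0:H0→d1:-→d2:-→d3:-→d4:-→d5:-→d6:-→d7:-→d8:-→d9:-→d10:-→d11:-→d12:H2→d13:-→d14:-→d15:-→d16:-→d17:-→d18:-→d19:-→d20:-→d21:-→d22:-→d23:-→d24:H2 -> H2
  + 233.6.78.36/32 (H2) depth=32
  lookup 233.0.0.27: bits 1110100100000 walk d0:H0→d1:-→d2:-→d3:-→d4:-→d5:-→d6:-→d7:-→d8:-→d9:-→d10:-→d11:-→d12:H2→d13:- -> H2
  lookup 239.96.0.240: bits 111011110110 walk d0:H0→d1:-→d2:-→d3:-→d4:-→d5:-→d6:-→d7:-→d8:-→d9:-→d10:-→d11:-→d12:H1 -> H1
  + 233.6.78.0/24 (H0) depth=24
  + 224.0.0.0/4 (H2) depth=4
  del 233.6.78.0/24 (clear depth 24)
  + 239.110.64.0/20 (H2) depth=20
  + 239.110.0.0/16 (H1) depth=16
  + 233.6.78.0/24 (H2) depth=24
  + 233.6.76.0/22 (H0) depth=22
  + 239.110.73.162/32 (H1) depth=32
  lookup 239.96.0.62: bits 111011110110 walk d0:H0→d1:-→d2:-→d3:-→d4:H2→d5:-→d6:-→d7:-→d8:-→d9:-→d10:-→d11:-→d12:H1 -> H1
  lookup 239.110.0.8: bits 11101111011011100 walk d0:H0→d1:-→d2:-→d3:-→d4:H2→d5:-→d6:-→d7:-→d8:-→d9:-→d10:-→d11:-→d12:H1→d13:-→d14:-→d15:-→d16:H1→d17:H0 -> H0
  + 233.6.78.32/28 (H0) depth=28
  + 233.6.78.32/28 (H1) depth=28
  + 239.110.73.162/32 (H0) depth=32
  + 233.6.78.0/24 (H0) depth=24
  lookup 233.6.78.32: bits 11101001000001100100111000100 walk d0:H0→d1:-→d2:-→d3:-→d4:H2→d5:-→d6:-→d7:-→d8:-→d9:-→d10:-→d11:-→d12:H2→d13:-→d14:-→d15:-→d16:-→d17:-→d18:-→d19:-→d20:-→d21:-→d22:H0→d23:-→d24:H0→d25:-→d26:-→d27:-→d28:H1→d29:- -> H1
  lookup 233.6.76.97: bits 1110100100000110010011 walk d0:H0→d1:-→d2:-→d3:-→d4:H2→d5:-→d6:-→d7:-→d8:-→d9:-→d10:-→d11:-→d12:H2→d13:-→d14:-→d15:-→d16:-→d17:-→d18:-→d19:-→d20:-→d21:-→d22:H0 -> H0

== LOOKUPS ==
["H2","H0","H2","H2","H1","H1","H0","H1","H0"]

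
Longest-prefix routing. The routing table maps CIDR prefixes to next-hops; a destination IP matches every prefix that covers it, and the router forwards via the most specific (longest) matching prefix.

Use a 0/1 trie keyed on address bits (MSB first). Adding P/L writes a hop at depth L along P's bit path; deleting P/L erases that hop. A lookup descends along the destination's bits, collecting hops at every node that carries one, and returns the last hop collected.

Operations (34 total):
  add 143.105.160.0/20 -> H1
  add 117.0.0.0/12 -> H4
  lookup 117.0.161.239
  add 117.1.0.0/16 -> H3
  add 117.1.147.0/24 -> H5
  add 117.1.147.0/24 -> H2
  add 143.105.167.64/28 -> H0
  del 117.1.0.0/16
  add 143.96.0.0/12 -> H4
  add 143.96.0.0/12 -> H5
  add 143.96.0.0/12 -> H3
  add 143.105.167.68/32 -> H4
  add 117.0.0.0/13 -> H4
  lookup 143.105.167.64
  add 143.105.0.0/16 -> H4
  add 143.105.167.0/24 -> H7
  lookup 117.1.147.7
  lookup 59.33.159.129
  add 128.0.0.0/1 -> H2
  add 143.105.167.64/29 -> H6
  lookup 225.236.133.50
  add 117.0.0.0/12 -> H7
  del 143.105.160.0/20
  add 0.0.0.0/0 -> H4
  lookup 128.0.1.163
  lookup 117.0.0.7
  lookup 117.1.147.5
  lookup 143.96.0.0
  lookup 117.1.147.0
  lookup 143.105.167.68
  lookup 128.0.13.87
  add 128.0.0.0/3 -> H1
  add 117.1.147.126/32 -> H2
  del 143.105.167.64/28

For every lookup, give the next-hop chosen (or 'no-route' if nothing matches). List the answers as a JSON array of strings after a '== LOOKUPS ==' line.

Process each operation:
  add 143.105.160.0/20 -> H1 at depth 20
  add 117.0.0.0/12 -> H4 at depth 12
  lookup 117.0.161.239: bits 011101010000 walk d0:-→d1:-→d2:-→d3:-→d4:-→d5:-→d6:-→d7:-→d8:-→d9:-→d10:-→d11:-→d12:H4 -> H4
  add 117.1.0.0/16 -> H3 at depth 16
  add 117.1.147.0/24 -> H5 at depth 24
  add 117.1.147.0/24 -> H2 at depth 24
  add 143.105.167.64/28 -> H0 at depth 28
  del 117.1.0.0/16 (clear depth 16)
  add 143.96.0.0/12 -> H4 at depth 12
  add 143.96.0.0/12 -> H5 at depth 12
  add 143.96.0.0/12 -> H3 at depth 12
  add 143.105.167.68/32 -> H4 at depth 32
  add 117.0.0.0/13 -> H4 at depth 13
  lookup 143.105.167.64: bits 10001111011010011010011101000 walk d0:-→d1:-→d2:-→d3:-→d4:-→d5:-→d6:-→d7:-→d8:-→d9:-→d10:-→d11:-→d12:H3→d13:-→d14:-→d15:-→d16:-→d17:-→d18:-→d19:-→d20:H1→d21:-→d22:-→d23:-→d24:-→d25:-→d26:-→d27:-→d28:H0→d29:- -> H0
  add 143.105.0.0/16 -> H4 at depth 16
  add 143.105.167.0/24 -> H7 at depth 24
  lookup 117.1.147.7: bits 011101010000000110010011 walk d0:-→d1:-→d2:-→d3:-→d4:-→d5:-→d6:-→d7:-→d8:-→d9:-→d10:-→d11:-→d12:H4→d13:H4→d14:-→d15:-→d16:-→d17:-→d18:-→d19:-→d20:-→d21:-→d22:-→d23:-→d24:H2 -> H2
  lookup 59.33.159.129: bits 0 walk d0:-→d1:- -> no-route
  add 128.0.0.0/1 -> H2 at depth 1
  add 143.105.167.64/29 -> H6 at depth 29
  lookup 225.236.133.50: bits 1 walk d0:-→d1:H2 -> H2
  add 117.0.0.0/12 -> H7 at depth 12
  del 143.105.160.0/20 (clear depth 20)
  add 0.0.0.0/0 -> H4 at depth 0
  lookup 128.0.1.163: bits 1000 walk d0:H4→d1:H2→d2:-→d3:-→d4:- -> H2
  lookup 117.0.0.7: bits 011101010000000 walk d0:H4→d1:-→d2:-→d3:-→d4:-→d5:-→d6:-→d7:-→d8:-→d9:-→d10:-→d11:-→d12:H7→d13:H4→d14:-→d15:- -> H4
  lookup 117.1.147.5: bits 011101010000000110010011 walk d0:H4→d1:-→d2:-→d3:-→d4:-→d5:-→d6:-→d7:-→d8:-→d9:-→d10:-→d11:-→d12:H7→d13:H4→d14:-→d15:-→d16:-→d17:-→d18:-→d19:-→d20:-→d21:-→d22:-→d23:-→d24:H2 -> H2
  lookup 143.96.0.0: bits 100011110110 walk d0:H4→d1:H2→d2:-→d3:-→d4:-→d5:-→d6:-→d7:-→d8:-→d9:-→d10:-→d11:-→d12:H3 -> H3
  lookup 117.1.147.0: bits 011101010000000110010011 walk d0:H4→d1:-→d2:-→d3:-→d4:-→d5:-→d6:-→d7:-→d8:-→d9:-→d10:-→d11:-→d12:H7→d13:H4→d14:-→d15:-→d16:-→d17:-→d18:-→d19:-→d20:-→d21:-→d22:-→d23:-→d24:H2 -> H2
  lookup 143.105.167.68: bits 10001111011010011010011101000100 walk d0:H4→d1:H2→d2:-→d3:-→d4:-→d5:-→d6:-→d7:-→d8:-→d9:-→d10:-→d11:-→d12:H3→d13:-→d14:-→d15:-→d16:H4→d17:-→d18:-→d19:-→d20:-→d21:-→d22:-→d23:-→d24:H7→d25:-→d26:-→d27:-→d28:H0→d29:H6→d30:-→d31:-→d32:H4 -> H4
  lookup 128.0.13.87: bits 1000 walk d0:H4→d1:H2→d2:-→d3:-→d4:- -> H2
  add 128.0.0.0/3 -> H1 at depth 3
  add 117.1.147.126/32 -> H2 at depth 32
  del 143.105.167.64/28 (clear depth 28)

== LOOKUPS ==
["H4","H0","H2","no-route","H2","H2","H4","H2","H3","H2","H4","H2"]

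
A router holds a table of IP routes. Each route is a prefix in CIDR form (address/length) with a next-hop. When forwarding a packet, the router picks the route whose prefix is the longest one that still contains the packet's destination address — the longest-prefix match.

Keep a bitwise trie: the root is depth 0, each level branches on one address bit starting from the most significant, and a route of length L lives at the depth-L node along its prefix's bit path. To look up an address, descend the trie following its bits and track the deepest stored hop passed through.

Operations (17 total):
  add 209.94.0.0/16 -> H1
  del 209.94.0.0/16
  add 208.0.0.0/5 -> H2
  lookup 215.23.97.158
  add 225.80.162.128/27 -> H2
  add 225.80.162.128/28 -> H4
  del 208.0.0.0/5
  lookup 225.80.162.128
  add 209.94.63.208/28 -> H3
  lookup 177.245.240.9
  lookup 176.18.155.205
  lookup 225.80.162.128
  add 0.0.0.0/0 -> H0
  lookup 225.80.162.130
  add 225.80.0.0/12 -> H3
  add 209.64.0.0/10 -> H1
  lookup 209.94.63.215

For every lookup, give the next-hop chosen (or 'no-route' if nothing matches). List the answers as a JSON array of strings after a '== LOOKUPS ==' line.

Trace:
  add 209.94.0.0/16 -> H1 at depth 16
  del 209.94.0.0/16 (clear depth 16)
  add 208.0.0.0/5 -> H2 at depth 5
  ? 215.23.97.158  path d0:-→d1:-→d2:-→d3:-→d4:-→d5:H2  best=H2
  add 225.80.162.128/27 -> H2 at depth 27
  add 225.80.162.128/28 -> H4 at depth 28
  del 208.0.0.0/5 (clear depth 5)
  ? 225.80.162.128  path d0:-→d1:-→d2:-→d3:-→d4:-→d5:-→d6:-→d7:-→d8:-→d9:-→d10:-→d11:-→d12:-→d13:-→d14:-→d15:-→d16:-→d17:-→d18:-→d19:-→d20:-→d21:-→d22:-→d23:-→d24:-→d25:-→d26:-→d27:H2→d28:H4  best=H4
  add 209.94.63.208/28 -> H3 at depth 28
  ? 177.245.240.9  path d0:-→d1:-  best=no-route
  ? 176.18.155.205  path d0:-→d1:-  best=no-route
  ? 225.80.162.128  path d0:-→d1:-→d2:-→d3:-→d4:-→d5:-→d6:-→d7:-→d8:-→d9:-→d10:-→d11:-→d12:-→d13:-→d14:-→d15:-→d16:-→d17:-→d18:-→d19:-→d20:-→d21:-→d22:-→d23:-→d24:-→d25:-→d26:-→d27:H2→d28:H4  best=H4
  add 0.0.0.0/0 -> H0 at depth 0
  ? 225.80.162.130  path d0:H0→d1:-→d2:-→d3:-→d4:-→d5:-→d6:-→d7:-→d8:-→d9:-→d10:-→d11:-→d12:-→d13:-→d14:-→d15:-→d16:-→d17:-→d18:-→d19:-→d20:-→d21:-→d22:-→d23:-→d24:-→d25:-→d26:-→d27:H2→d28:H4  best=H4
  add 225.80.0.0/12 -> H3 at depth 12
  add 209.64.0.0/10 -> H1 at depth 10
  ? 209.94.63.215  path d0:H0→d1:-→d2:-→d3:-→d4:-→d5:-→d6:-→d7:-→d8:-→d9:-→d10:H1→d11:-→d12:-→d13:-→d14:-→d15:-→d16:-→d17:-→d18:-→d19:-→d20:-→d21:-→d22:-→d23:-→d24:-→d25:-→d26:-→d27:-→d28:H3  best=H3

== LOOKUPS ==
["H2","H4","no-route","no-route","H4","H4","H3"]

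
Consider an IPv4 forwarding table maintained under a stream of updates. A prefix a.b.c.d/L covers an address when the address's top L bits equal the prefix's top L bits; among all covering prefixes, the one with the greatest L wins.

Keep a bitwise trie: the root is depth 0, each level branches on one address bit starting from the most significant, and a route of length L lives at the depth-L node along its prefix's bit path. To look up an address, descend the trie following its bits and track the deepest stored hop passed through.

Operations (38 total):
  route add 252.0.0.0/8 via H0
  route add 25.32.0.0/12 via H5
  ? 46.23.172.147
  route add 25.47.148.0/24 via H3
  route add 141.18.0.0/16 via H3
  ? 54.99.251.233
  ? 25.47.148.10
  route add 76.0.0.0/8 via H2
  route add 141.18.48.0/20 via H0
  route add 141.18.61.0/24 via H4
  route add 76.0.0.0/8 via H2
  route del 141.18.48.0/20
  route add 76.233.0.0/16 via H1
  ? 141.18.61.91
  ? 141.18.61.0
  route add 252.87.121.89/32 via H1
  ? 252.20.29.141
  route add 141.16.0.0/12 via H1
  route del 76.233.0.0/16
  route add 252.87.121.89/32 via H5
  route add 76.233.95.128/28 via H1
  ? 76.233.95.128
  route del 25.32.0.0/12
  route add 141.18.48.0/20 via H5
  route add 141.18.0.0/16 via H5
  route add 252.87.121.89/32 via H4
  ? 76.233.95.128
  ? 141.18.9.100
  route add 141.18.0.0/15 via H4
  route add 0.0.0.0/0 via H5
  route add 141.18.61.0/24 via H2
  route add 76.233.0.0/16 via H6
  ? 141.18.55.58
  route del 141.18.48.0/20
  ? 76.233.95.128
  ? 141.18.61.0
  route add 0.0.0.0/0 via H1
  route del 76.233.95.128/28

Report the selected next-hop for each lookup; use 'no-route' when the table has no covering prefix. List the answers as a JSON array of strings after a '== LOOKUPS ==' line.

Trace:
  add 252.0.0.0/8 -> H0 at depth 8
  add 25.32.0.0/12 -> H5 at depth 12
  Q 46.23.172.147: descend 00 ; hops seen [∅] ; pick no-route
  add 25.47.148.0/24 -> H3 at depth 24
  add 141.18.0.0/16 -> H3 at depth 16
  Q 54.99.251.233: descend 00 ; hops seen [∅] ; pick no-route
  Q 25.47.148.10: descend 000110010010111110010100 ; hops seen [H5,H3] ; pick H3
  add 76.0.0.0/8 -> H2 at depth 8
  add 141.18.48.0/20 -> H0 at depth 20
  add 141.18.61.0/24 -> H4 at depth 24
  add 76.0.0.0/8 -> H2 at depth 8
  del 141.18.48.0/20 (clear depth 20)
  add 76.233.0.0/16 -> H1 at depth 16
  Q 141.18.61.91: descend 100011010001001000111101 ; hops seen [H3,H4] ; pick H4
  Q 141.18.61.0: descend 100011010001001000111101 ; hops seen [H3,H4] ; pick H4
  add 252.87.121.89/32 -> H1 at depth 32
  Q 252.20.29.141: descend 111111000 ; hops seen [H0] ; pick H0
  add 141.16.0.0/12 -> H1 at depth 12
  del 76.233.0.0/16 (clear depth 16)
  add 252.87.121.89/32 -> H5 at depth 32
  add 76.233.95.128/28 -> H1 at depth 28
  Q 76.233.95.128: descend 0100110011101001010111111000 ; hops seen [H2,H1] ; pick H1
  del 25.32.0.0/12 (clear depth 12)
  add 141.18.48.0/20 -> H5 at depth 20
  add 141.18.0.0/16 -> H5 at depth 16
  add 252.87.121.89/32 -> H4 at depth 32
  Q 76.233.95.128: descend 0100110011101001010111111000 ; hops seen [H2,H1] ; pick H1
  Q 141.18.9.100: descend 100011010001001000 ; hops seen [H1,H5] ; pick H5
  add 141.18.0.0/15 -> H4 at depth 15
  add 0.0.0.0/0 -> H5 at depth 0
  add 141.18.61.0/24 -> H2 at depth 24
  add 76.233.0.0/16 -> H6 at depth 16
  Q 141.18.55.58: descend 10001101000100100011 ; hops seen [H5,H1,H4,H5,H5] ; pick H5
  del 141.18.48.0/20 (clear depth 20)
  Q 76.233.95.128: descend 0100110011101001010111111000 ; hops seen [H5,H2,H6,H1] ; pick H1
  Q 141.18.61.0: descend 100011010001001000111101 ; hops seen [H5,H1,H4,H5,H2] ; pick H2
  add 0.0.0.0/0 -> H1 at depth 0
  del 76.233.95.128/28 (clear depth 28)

== LOOKUPS ==
["no-route","no-route","H3","H4","H4","H0","H1","H1","H5","H5","H1","H2"]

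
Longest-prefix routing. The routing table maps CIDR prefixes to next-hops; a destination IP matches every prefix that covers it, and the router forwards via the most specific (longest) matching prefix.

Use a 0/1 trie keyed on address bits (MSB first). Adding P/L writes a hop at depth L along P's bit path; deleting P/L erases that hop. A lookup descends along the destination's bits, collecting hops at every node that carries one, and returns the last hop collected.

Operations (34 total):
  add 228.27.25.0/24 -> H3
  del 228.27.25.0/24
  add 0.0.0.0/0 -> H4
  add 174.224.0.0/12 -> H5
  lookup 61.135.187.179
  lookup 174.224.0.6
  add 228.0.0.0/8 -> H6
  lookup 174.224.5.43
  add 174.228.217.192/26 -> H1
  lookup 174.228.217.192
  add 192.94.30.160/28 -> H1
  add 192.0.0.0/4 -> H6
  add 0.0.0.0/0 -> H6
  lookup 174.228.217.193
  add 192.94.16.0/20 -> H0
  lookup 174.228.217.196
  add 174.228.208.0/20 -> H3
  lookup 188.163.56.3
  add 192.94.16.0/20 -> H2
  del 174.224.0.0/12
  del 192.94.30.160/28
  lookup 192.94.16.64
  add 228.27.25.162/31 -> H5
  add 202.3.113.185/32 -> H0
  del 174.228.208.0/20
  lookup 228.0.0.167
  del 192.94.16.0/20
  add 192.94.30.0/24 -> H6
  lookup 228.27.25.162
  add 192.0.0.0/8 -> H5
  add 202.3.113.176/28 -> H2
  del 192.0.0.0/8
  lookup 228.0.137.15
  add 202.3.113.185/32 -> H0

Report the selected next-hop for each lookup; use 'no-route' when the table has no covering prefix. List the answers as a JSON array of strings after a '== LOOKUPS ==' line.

Apply in order:
  add 228.27.25.0/24 -> H3 at depth 24
  del 228.27.25.0/24 (clear depth 24)
  add 0.0.0.0/0 -> H4 at depth 0
  add 174.224.0.0/12 -> H5 at depth 12
  Q 61.135.187.179: descend ε ; hops seen [H4] ; pick H4
  Q 174.224.0.6: descend 101011101110 ; hops seen [H4,H5] ; pick H5
  add 228.0.0.0/8 -> H6 at depth 8
  Q 174.224.5.43: descend 101011101110 ; hops seen [H4,H5] ; pick H5
  add 174.228.217.192/26 -> H1 at depth 26
  Q 174.228.217.192: descend 10101110111001001101100111 ; hops seen [H4,H5,H1] ; pick H1
  add 192.94.30.160/28 -> H1 at depth 28
  add 192.0.0.0/4 -> H6 at depth 4
  add 0.0.0.0/0 -> H6 at depth 0
  Q 174.228.217.193: descend 10101110111001001101100111 ; hops seen [H6,H5,H1] ; pick H1
  add 192.94.16.0/20 -> H0 at depth 20
  Q 174.228.217.196: descend 10101110111001001101100111 ; hops seen [H6,H5,H1] ; pick H1
  add 174.228.208.0/20 -> H3 at depth 20
  Q 188.163.56.3: descend 101 ; hops seen [H6] ; pick H6
  add 192.94.16.0/20 -> H2 at depth 20
  del 174.224.0.0/12 (clear depth 12)
  del 192.94.30.160/28 (clear depth 28)
  Q 192.94.16.64: descend 11000000010111100001 ; hops seen [H6,H6,H2] ; pick H2
  add 228.27.25.162/31 -> H5 at depth 31
  add 202.3.113.185/32 -> H0 at depth 32
  del 174.228.208.0/20 (clear depth 20)
  Q 228.0.0.167: descend 11100100000 ; hops seen [H6,H6] ; pick H6
  del 192.94.16.0/20 (clear depth 20)
  add 192.94.30.0/24 -> H6 at depth 24
  Q 228.27.25.162: descend 1110010000011011000110011010001 ; hops seen [H6,H6,H5] ; pick H5
  add 192.0.0.0/8 -> H5 at depth 8
  add 202.3.113.176/28 -> H2 at depth 28
  del 192.0.0.0/8 (clear depth 8)
  Q 228.0.137.15: descend 11100100000 ; hops seen [H6,H6] ; pick H6
  add 202.3.113.185/32 -> H0 at depth 32

== LOOKUPS ==
["H4","H5","H5","H1","H1","H1","H6","H2","H6","H5","H6"]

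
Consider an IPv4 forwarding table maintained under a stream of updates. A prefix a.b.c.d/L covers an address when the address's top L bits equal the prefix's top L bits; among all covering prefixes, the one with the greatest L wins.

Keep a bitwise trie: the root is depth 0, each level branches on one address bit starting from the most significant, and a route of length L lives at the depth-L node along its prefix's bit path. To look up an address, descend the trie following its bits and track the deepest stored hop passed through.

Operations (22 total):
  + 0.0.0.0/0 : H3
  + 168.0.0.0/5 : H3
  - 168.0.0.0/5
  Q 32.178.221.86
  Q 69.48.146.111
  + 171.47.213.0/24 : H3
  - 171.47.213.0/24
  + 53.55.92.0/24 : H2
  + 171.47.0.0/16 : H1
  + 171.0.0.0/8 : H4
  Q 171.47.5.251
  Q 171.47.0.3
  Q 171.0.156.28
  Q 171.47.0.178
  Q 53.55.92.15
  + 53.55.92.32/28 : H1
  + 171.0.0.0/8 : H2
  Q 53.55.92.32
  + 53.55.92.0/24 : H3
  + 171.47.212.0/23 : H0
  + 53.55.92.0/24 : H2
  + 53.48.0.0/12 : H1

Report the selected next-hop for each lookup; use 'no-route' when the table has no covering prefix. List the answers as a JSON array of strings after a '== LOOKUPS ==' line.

Apply in order:
  add 0.0.0.0/0 -> H3 at depth 0
  add 168.0.0.0/5 -> H3 at depth 5
  - 168.0.0.0/5 clear@5
  ? 32.178.221.86  path d0:H3  best=H3
  ? 69.48.146.111  path d0:H3  best=H3
  add 171.47.213.0/24 -> H3 at depth 24
  - 171.47.213.0/24 clear@24
  add 53.55.92.0/24 -> H2 at depth 24
  add 171.47.0.0/16 -> H1 at depth 16
  add 171.0.0.0/8 -> H4 at depth 8
  ? 171.47.5.251  path d0:H3→d1:-→d2:-→d3:-→d4:-→d5:-→d6:-→d7:-→d8:H4→d9:-→d10:-→d11:-→d12:-→d13:-→d14:-→d15:-→d16:H1  best=H1
  ? 171.47.0.3  path d0:H3→d1:-→d2:-→d3:-→d4:-→d5:-→d6:-→d7:-→d8:H4→d9:-→d10:-→d11:-→d12:-→d13:-→d14:-→d15:-→d16:H1  best=H1
  ? 171.0.156.28  path d0:H3→d1:-→d2:-→d3:-→d4:-→d5:-→d6:-→d7:-→d8:H4→d9:-→d10:-  best=H4
  ? 171.47.0.178  path d0:H3→d1:-→d2:-→d3:-→d4:-→d5:-→d6:-→d7:-→d8:H4→d9:-→d10:-→d11:-→d12:-→d13:-→d14:-→d15:-→d16:H1  best=H1
  ? 53.55.92.15  path d0:H3→d1:-→d2:-→d3:-→d4:-→d5:-→d6:-→d7:-→d8:-→d9:-→d10:-→d11:-→d12:-→d13:-→d14:-→d15:-→d16:-→d17:-→d18:-→d19:-→d20:-→d21:-→d22:-→d23:-→d24:H2  best=H2
  add 53.55.92.32/28 -> H1 at depth 28
  add 171.0.0.0/8 -> H2 at depth 8
  ? 53.55.92.32  path d0:H3→d1:-→d2:-→d3:-→d4:-→d5:-→d6:-→d7:-→d8:-→d9:-→d10:-→d11:-→d12:-→d13:-→d14:-→d15:-→d16:-→d17:-→d18:-→d19:-→d20:-→d21:-→d22:-→d23:-→d24:H2→d25:-→d26:-→d27:-→d28:H1  best=H1
  add 53.55.92.0/24 -> H3 at depth 24
  add 171.47.212.0/23 -> H0 at depth 23
  add 53.55.92.0/24 -> H2 at depth 24
  add 53.48.0.0/12 -> H1 at depth 12

== LOOKUPS ==
["H3","H3","H1","H1","H4","H1","H2","H1"]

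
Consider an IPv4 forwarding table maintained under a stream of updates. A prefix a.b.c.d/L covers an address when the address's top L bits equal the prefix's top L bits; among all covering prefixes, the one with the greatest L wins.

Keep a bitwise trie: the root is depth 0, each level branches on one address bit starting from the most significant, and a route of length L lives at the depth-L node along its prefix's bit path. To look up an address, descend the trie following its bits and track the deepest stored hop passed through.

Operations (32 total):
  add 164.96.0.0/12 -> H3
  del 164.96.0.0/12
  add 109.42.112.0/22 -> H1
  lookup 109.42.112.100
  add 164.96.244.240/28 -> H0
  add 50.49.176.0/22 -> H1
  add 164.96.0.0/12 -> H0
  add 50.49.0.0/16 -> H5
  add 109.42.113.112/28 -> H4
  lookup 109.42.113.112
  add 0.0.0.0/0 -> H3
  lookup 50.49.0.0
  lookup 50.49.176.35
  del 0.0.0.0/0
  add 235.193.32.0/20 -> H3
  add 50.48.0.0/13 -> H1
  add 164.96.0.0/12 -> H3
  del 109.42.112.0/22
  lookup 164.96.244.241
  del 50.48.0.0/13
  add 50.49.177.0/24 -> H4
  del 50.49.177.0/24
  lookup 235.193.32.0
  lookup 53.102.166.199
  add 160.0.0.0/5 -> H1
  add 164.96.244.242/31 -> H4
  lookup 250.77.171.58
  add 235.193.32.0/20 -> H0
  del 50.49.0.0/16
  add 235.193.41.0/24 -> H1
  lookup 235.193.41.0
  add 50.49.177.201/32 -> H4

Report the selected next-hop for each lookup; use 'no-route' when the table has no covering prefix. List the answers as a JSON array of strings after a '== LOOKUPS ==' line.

Process each operation:
  add 164.96.0.0/12 -> H3 at depth 12
  del 164.96.0.0/12 (clear depth 12)
  add 109.42.112.0/22 -> H1 at depth 22
  Q 109.42.112.100: descend 0110110100101010011100 ; hops seen [H1] ; pick H1
  add 164.96.244.240/28 -> H0 at depth 28
  add 50.49.176.0/22 -> H1 at depth 22
  add 164.96.0.0/12 -> H0 at depth 12
  add 50.49.0.0/16 -> H5 at depth 16
  add 109.42.113.112/28 -> H4 at depth 28
  Q 109.42.113.112: descend 0110110100101010011100010111 ; hops seen [H1,H4] ; pick H4
  add 0.0.0.0/0 -> H3 at depth 0
  Q 50.49.0.0: descend 0011001000110001 ; hops seen [H3,H5] ; pick H5
  Q 50.49.176.35: descend 0011001000110001101100 ; hops seen [H3,H5,H1] ; pick H1
  del 0.0.0.0/0 (clear depth 0)
  add 235.193.32.0/20 -> H3 at depth 20
  add 50.48.0.0/13 -> H1 at depth 13
  add 164.96.0.0/12 -> H3 at depth 12
  del 109.42.112.0/22 (clear depth 22)
  Q 164.96.244.241: descend 1010010001100000111101001111 ; hops seen [H3,H0] ; pick H0
  del 50.48.0.0/13 (clear depth 13)
  add 50.49.177.0/24 -> H4 at depth 24
  del 50.49.177.0/24 (clear depth 24)
  Q 235.193.32.0: descend 11101011110000010010 ; hops seen [H3] ; pick H3
  Q 53.102.166.199: descend 00110 ; hops seen [∅] ; pick no-route
  add 160.0.0.0/5 -> H1 at depth 5
  add 164.96.244.242/31 -> H4 at depth 31
  Q 250.77.171.58: descend 111 ; hops seen [∅] ; pick no-route
  add 235.193.32.0/20 -> H0 at depth 20
  del 50.49.0.0/16 (clear depth 16)
  add 235.193.41.0/24 -> H1 at depth 24
  Q 235.193.41.0: descend 111010111100000100101001 ; hops seen [H0,H1] ; pick H1
  add 50.49.177.201/32 -> H4 at depth 32

== LOOKUPS ==
["H1","H4","H5","H1","H0","H3","no-route","no-route","H1"]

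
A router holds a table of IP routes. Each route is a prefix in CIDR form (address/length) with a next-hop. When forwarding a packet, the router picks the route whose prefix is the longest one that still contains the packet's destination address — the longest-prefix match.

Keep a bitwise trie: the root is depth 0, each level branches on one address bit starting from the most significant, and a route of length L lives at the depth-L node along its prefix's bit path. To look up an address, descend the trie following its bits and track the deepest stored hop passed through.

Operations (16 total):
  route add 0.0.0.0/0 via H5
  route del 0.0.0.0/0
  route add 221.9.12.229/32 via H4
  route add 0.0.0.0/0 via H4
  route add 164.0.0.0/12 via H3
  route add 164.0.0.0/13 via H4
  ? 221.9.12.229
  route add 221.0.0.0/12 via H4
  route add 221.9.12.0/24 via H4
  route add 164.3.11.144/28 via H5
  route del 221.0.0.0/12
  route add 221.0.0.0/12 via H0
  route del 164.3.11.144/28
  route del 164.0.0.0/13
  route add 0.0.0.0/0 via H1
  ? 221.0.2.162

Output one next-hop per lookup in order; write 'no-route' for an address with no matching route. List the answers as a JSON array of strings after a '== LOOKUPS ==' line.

Apply in order:
  add 0.0.0.0/0 -> H5 at depth 0
  - 0.0.0.0/0 clear@0
  add 221.9.12.229/32 -> H4 at depth 32
  add 0.0.0.0/0 -> H4 at depth 0
  add 164.0.0.0/12 -> H3 at depth 12
  add 164.0.0.0/13 -> H4 at depth 13
  ? 221.9.12.229  path d0:H4→d1:-→d2:-→d3:-→d4:-→d5:-→d6:-→d7:-→d8:-→d9:-→d10:-→d11:-→d12:-→d13:-→d14:-→d15:-→d16:-→d17:-→d18:-→d19:-→d20:-→d21:-→d22:-→d23:-→d24:-→d25:-→d26:-→d27:-→d28:-→d29:-→d30:-→d31:-→d32:H4  best=H4
  add 221.0.0.0/12 -> H4 at depth 12
  add 221.9.12.0/24 -> H4 at depth 24
  add 164.3.11.144/28 -> H5 at depth 28
  - 221.0.0.0/12 clear@12
  add 221.0.0.0/12 -> H0 at depth 12
  - 164.3.11.144/28 clear@28
  - 164.0.0.0/13 clear@13
  add 0.0.0.0/0 -> H1 at depth 0
  ? 221.0.2.162  path d0:H1→d1:-→d2:-→d3:-→d4:-→d5:-→d6:-→d7:-→d8:-→d9:-→d10:-→d11:-→d12:H0  best=H0

== LOOKUPS ==
["H4","H0"]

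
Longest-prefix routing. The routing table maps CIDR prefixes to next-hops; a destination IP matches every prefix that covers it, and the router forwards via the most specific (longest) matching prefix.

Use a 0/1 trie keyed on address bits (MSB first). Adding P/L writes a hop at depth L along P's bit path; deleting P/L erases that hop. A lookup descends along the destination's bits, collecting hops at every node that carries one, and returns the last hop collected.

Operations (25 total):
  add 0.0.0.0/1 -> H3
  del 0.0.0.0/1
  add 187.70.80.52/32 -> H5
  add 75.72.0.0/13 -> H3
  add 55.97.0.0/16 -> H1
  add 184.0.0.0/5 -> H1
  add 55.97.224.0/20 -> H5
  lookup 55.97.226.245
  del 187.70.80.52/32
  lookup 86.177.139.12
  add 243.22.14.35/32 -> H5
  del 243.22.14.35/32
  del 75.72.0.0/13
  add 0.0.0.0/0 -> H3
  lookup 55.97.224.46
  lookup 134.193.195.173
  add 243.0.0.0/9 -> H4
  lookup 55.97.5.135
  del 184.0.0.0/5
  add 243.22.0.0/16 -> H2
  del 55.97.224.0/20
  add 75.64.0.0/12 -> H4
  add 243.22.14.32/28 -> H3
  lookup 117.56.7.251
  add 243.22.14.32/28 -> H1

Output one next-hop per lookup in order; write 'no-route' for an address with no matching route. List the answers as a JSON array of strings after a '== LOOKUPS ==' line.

Apply in order:
  + 0.0.0.0/1 (H3) depth=1
  del 0.0.0.0/1 (clear depth 1)
  + 187.70.80.52/32 (H5) depth=32
  + 75.72.0.0/13 (H3) depth=13
  + 55.97.0.0/16 (H1) depth=16
  + 184.0.0.0/5 (H1) depth=5
  + 55.97.224.0/20 (H5) depth=20
  Q 55.97.226.245: descend 00110111011000011110 ; hops seen [H1,H5] ; pick H5
  del 187.70.80.52/32 (clear depth 32)
  Q 86.177.139.12: descend 010 ; hops seen [∅] ; pick no-route
  + 243.22.14.35/32 (H5) depth=32
  del 243.22.14.35/32 (clear depth 32)
  del 75.72.0.0/13 (clear depth 13)
  + 0.0.0.0/0 (H3) depth=0
  Q 55.97.224.46: descend 00110111011000011110 ; hops seen [H3,H1,H5] ; pick H5
  Q 134.193.195.173: descend 10 ; hops seen [H3] ; pick H3
  + 243.0.0.0/9 (H4) depth=9
  Q 55.97.5.135: descend 0011011101100001 ; hops seen [H3,H1] ; pick H1
  del 184.0.0.0/5 (clear depth 5)
  + 243.22.0.0/16 (H2) depth=16
  del 55.97.224.0/20 (clear depth 20)
  + 75.64.0.0/12 (H4) depth=12
  + 243.22.14.32/28 (H3) depth=28
  Q 117.56.7.251: descend 01 ; hops seen [H3] ; pick H3
  + 243.22.14.32/28 (H1) depth=28

== LOOKUPS ==
["H5","no-route","H5","H3","H1","H3"]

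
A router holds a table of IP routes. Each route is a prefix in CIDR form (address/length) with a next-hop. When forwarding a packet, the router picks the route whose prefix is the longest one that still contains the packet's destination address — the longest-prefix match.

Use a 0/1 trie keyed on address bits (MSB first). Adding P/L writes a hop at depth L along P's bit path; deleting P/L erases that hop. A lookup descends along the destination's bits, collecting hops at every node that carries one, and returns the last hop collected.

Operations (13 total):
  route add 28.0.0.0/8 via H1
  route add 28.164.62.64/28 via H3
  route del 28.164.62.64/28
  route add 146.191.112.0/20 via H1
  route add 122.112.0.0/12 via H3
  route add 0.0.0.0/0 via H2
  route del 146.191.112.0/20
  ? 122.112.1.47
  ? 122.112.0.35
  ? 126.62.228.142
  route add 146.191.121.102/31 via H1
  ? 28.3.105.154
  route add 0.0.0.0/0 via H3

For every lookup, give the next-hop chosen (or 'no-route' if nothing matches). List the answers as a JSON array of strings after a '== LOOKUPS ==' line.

Apply in order:
  add 28.0.0.0/8 -> H1 at depth 8
  add 28.164.62.64/28 -> H3 at depth 28
  del 28.164.62.64/28 (clear depth 28)
  add 146.191.112.0/20 -> H1 at depth 20
  add 122.112.0.0/12 -> H3 at depth 12
  add 0.0.0.0/0 -> H2 at depth 0
  del 146.191.112.0/20 (clear depth 20)
  ? 122.112.1.47  path d0:H2→d1:-→d2:-→d3:-→d4:-→d5:-→d6:-→d7:-→d8:-→d9:-→d10:-→d11:-→d12:H3  best=H3
  ? 122.112.0.35  path d0:H2→d1:-→d2:-→d3:-→d4:-→d5:-→d6:-→d7:-→d8:-→d9:-→d10:-→d11:-→d12:H3  best=H3
  ? 126.62.228.142  path d0:H2→d1:-→d2:-→d3:-→d4:-→d5:-  best=H2
  add 146.191.121.102/31 -> H1 at depth 31
  ? 28.3.105.154  path d0:H2→d1:-→d2:-→d3:-→d4:-→d5:-→d6:-→d7:-→d8:H1  best=H1
  add 0.0.0.0/0 -> H3 at depth 0

== LOOKUPS ==
["H3","H3","H2","H1"]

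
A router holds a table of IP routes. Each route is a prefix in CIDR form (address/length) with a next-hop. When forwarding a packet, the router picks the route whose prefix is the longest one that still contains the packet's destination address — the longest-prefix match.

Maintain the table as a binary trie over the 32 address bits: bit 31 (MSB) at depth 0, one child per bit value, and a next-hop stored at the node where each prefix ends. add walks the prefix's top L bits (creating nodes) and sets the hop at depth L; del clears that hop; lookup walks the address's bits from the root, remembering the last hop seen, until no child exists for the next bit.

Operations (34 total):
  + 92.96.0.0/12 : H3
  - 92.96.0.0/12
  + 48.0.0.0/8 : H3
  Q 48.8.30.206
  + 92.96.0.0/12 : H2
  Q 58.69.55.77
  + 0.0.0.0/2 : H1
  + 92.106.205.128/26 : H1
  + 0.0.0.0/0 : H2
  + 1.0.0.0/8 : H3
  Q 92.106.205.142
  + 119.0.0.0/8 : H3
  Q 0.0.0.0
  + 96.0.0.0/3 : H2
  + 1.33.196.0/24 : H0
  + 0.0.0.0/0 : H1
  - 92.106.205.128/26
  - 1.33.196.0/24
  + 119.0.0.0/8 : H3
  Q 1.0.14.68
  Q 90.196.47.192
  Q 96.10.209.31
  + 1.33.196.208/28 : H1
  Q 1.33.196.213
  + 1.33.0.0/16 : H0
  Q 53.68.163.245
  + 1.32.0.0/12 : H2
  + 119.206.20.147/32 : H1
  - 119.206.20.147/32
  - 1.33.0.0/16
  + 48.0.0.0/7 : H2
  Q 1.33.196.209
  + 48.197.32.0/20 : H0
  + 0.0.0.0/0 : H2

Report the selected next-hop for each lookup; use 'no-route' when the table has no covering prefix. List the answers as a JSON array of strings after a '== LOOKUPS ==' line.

Trace:
  add 92.96.0.0/12 -> H3 at depth 12
  - 92.96.0.0/12 clear@12
  add 48.0.0.0/8 -> H3 at depth 8
  ? 48.8.30.206  path d0:-→d1:-→d2:-→d3:-→d4:-→d5:-→d6:-→d7:-→d8:H3  best=H3
  add 92.96.0.0/12 -> H2 at depth 12
  ? 58.69.55.77  path d0:-→d1:-→d2:-→d3:-→d4:-  best=no-route
  add 0.0.0.0/2 -> H1 at depth 2
  add 92.106.205.128/26 -> H1 at depth 26
  add 0.0.0.0/0 -> H2 at depth 0
  add 1.0.0.0/8 -> H3 at depth 8
  ? 92.106.205.142  path d0:H2→d1:-→d2:-→d3:-→d4:-→d5:-→d6:-→d7:-→d8:-→d9:-→d10:-→d11:-→d12:H2→d13:-→d14:-→d15:-→d16:-→d17:-→d18:-→d19:-→d20:-→d21:-→d22:-→d23:-→d24:-→d25:-→d26:H1  best=H1
  add 119.0.0.0/8 -> H3 at depth 8
  ? 0.0.0.0  path d0:H2→d1:-→d2:H1→d3:-→d4:-→d5:-→d6:-→d7:-  best=H1
  add 96.0.0.0/3 -> H2 at depth 3
  add 1.33.196.0/24 -> H0 at depth 24
  add 0.0.0.0/0 -> H1 at depth 0
  - 92.106.205.128/26 clear@26
  - 1.33.196.0/24 clear@24
  add 119.0.0.0/8 -> H3 at depth 8
  ? 1.0.14.68  path d0:H1→d1:-→d2:H1→d3:-→d4:-→d5:-→d6:-→d7:-→d8:H3→d9:-→d10:-  best=H3
  ? 90.196.47.192  path d0:H1→d1:-→d2:-→d3:-→d4:-→d5:-  best=H1
  ? 96.10.209.31  path d0:H1→d1:-→d2:-→d3:H2  best=H2
  add 1.33.196.208/28 -> H1 at depth 28
  ? 1.33.196.213  path d0:H1→d1:-→d2:H1→d3:-→d4:-→d5:-→d6:-→d7:-→d8:H3→d9:-→d10:-→d11:-→d12:-→d13:-→d14:-→d15:-→d16:-→d17:-→d18:-→d19:-→d20:-→d21:-→d22:-→d23:-→d24:-→d25:-→d26:-→d27:-→d28:H1  best=H1
  add 1.33.0.0/16 -> H0 at depth 16
  ? 53.68.163.245  path d0:H1→d1:-→d2:H1→d3:-→d4:-→d5:-  best=H1
  add 1.32.0.0/12 -> H2 at depth 12
  add 119.206.20.147/32 -> H1 at depth 32
  - 119.206.20.147/32 clear@32
  - 1.33.0.0/16 clear@16
  add 48.0.0.0/7 -> H2 at depth 7
  ? 1.33.196.209  path d0:H1→d1:-→d2:H1→d3:-→d4:-→d5:-→d6:-→d7:-→d8:H3→d9:-→d10:-→d11:-→d12:H2→d13:-→d14:-→d15:-→d16:-→d17:-→d18:-→d19:-→d20:-→d21:-→d22:-→d23:-→d24:-→d25:-→d26:-→d27:-→d28:H1  best=H1
  add 48.197.32.0/20 -> H0 at depth 20
  add 0.0.0.0/0 -> H2 at depth 0

== LOOKUPS ==
["H3","no-route","H1","H1","H3","H1","H2","H1","H1","H1"]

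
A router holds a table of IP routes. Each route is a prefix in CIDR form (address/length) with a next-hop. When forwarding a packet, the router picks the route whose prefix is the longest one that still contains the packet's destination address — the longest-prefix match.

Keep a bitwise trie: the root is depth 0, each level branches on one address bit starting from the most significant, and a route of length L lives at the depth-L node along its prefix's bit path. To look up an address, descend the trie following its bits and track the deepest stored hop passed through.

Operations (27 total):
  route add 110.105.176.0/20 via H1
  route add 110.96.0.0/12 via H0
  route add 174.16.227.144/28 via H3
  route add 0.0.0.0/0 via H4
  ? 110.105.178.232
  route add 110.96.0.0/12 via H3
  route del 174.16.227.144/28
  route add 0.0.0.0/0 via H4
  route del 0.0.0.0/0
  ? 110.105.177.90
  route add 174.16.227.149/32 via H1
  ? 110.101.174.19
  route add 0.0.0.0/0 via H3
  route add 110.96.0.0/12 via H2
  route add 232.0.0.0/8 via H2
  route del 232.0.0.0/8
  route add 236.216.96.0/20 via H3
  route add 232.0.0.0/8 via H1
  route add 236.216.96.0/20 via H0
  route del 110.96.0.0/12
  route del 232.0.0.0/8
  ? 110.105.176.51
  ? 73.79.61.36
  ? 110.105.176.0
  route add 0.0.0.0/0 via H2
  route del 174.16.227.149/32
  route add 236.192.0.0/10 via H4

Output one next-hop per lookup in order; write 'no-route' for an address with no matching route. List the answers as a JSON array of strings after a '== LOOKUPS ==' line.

Trace:
  add 110.105.176.0/20 -> H1 at depth 20
  add 110.96.0.0/12 -> H0 at depth 12
  add 174.16.227.144/28 -> H3 at depth 28
  add 0.0.0.0/0 -> H4 at depth 0
  lookup 110.105.178.232: bits 01101110011010011011 walk d0:H4→d1:-→d2:-→d3:-→d4:-→d5:-→d6:-→d7:-→d8:-→d9:-→d10:-→d11:-→d12:H0→d13:-→d14:-→d15:-→d16:-→d17:-→d18:-→d19:-→d20:H1 -> H1
  add 110.96.0.0/12 -> H3 at depth 12
  del 174.16.227.144/28 (clear depth 28)
  add 0.0.0.0/0 -> H4 at depth 0
  del 0.0.0.0/0 (clear depth 0)
  lookup 110.105.177.90: bits 01101110011010011011 walk d0:-→d1:-→d2:-→d3:-→d4:-→d5:-→d6:-→d7:-→d8:-→d9:-→d10:-→d11:-→d12:H3→d13:-→d14:-→d15:-→d16:-→d17:-→d18:-→d19:-→d20:H1 -> H1
  add 174.16.227.149/32 -> H1 at depth 32
  lookup 110.101.174.19: bits 011011100110 walk d0:-→d1:-→d2:-→d3:-→d4:-→d5:-→d6:-→d7:-→d8:-→d9:-→d10:-→d11:-→d12:H3 -> H3
  add 0.0.0.0/0 -> H3 at depth 0
  add 110.96.0.0/12 -> H2 at depth 12
  add 232.0.0.0/8 -> H2 at depth 8
  del 232.0.0.0/8 (clear depth 8)
  add 236.216.96.0/20 -> H3 at depth 20
  add 232.0.0.0/8 -> H1 at depth 8
  add 236.216.96.0/20 -> H0 at depth 20
  del 110.96.0.0/12 (clear depth 12)
  del 232.0.0.0/8 (clear depth 8)
  lookup 110.105.176.51: bits 01101110011010011011 walk d0:H3→d1:-→d2:-→d3:-→d4:-→d5:-→d6:-→d7:-→d8:-→d9:-→d10:-→d11:-→d12:-→d13:-→d14:-→d15:-→d16:-→d17:-→d18:-→d19:-→d20:H1 -> H1
  lookup 73.79.61.36: bits 01 walk d0:H3→d1:-→d2:- -> H3
  lookup 110.105.176.0: bits 01101110011010011011 walk d0:H3→d1:-→d2:-→d3:-→d4:-→d5:-→d6:-→d7:-→d8:-→d9:-→d10:-→d11:-→d12:-→d13:-→d14:-→d15:-→d16:-→d17:-→d18:-→d19:-→d20:H1 -> H1
  add 0.0.0.0/0 -> H2 at depth 0
  del 174.16.227.149/32 (clear depth 32)
  add 236.192.0.0/10 -> H4 at depth 10

== LOOKUPS ==
["H1","H1","H3","H1","H3","H1"]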